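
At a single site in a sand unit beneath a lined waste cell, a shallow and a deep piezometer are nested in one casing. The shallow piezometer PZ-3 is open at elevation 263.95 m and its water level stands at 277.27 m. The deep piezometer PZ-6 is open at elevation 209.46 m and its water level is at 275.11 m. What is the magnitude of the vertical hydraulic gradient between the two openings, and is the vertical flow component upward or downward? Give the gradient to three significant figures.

|i_v| ≈ 0.0396; vertical flow is downward

Total head at PZ-3: h = 277.27 m (water level in the standpipe).
Total head at PZ-6: h = 275.11 m.
Δh = h(PZ-3) − h(PZ-6) = 277.27 − 275.11 = 2.16 m.
Vertical separation Δz = 263.95 − 209.46 = 54.49 m.
|i_v| = |Δh| / Δz = 2.16 / 54.49 = 0.0396.
Head is higher in the shallow piezometer, so vertical flow is downward (recharge condition).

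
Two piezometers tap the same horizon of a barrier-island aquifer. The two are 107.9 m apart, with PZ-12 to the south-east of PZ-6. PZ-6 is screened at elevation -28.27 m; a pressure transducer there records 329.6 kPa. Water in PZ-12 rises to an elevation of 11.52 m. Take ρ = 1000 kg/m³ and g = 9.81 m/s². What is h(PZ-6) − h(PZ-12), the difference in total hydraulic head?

Δh ≈ -6.19 m

Pressure head at PZ-6: ψ = P/(ρg) = 329.6×1000 / (1000 × 9.81) = 33.60 m.
Total head at PZ-6: h = z + ψ = -28.27 + 33.60 = 5.33 m.
Total head at PZ-12: h = 11.52 m (water level in the piezometer is the total head).
Head difference: h(PZ-6) − h(PZ-12) = 5.33 − 11.52 = -6.19 m.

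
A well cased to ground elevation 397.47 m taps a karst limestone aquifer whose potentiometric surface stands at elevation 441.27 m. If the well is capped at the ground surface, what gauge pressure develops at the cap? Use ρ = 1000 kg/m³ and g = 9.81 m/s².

P ≈ 430 kPa

Head above the cap: Δh = 441.27 − 397.47 = 43.80 m.
P = ρgΔh = 1000 × 9.81 × 43.80 = 429678 Pa ≈ 430 kPa.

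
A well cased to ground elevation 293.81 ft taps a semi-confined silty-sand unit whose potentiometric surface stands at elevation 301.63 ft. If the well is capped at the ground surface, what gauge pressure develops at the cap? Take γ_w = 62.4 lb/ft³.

P ≈ 3.39 psi

Head above the cap: Δh = 301.63 − 293.81 = 7.82 ft.
P = γΔh/144 = 62.4 × 7.82 / 144 = 3.39 psi.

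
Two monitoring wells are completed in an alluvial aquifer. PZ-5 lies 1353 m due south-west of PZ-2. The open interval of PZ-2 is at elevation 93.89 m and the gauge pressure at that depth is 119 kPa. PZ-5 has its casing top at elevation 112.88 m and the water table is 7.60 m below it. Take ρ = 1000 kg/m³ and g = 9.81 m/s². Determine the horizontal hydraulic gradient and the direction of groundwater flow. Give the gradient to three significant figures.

Pressure head at PZ-2: ψ = P/(ρg) = 119×1000 / (1000 × 9.81) = 12.13 m.
Total head at PZ-2: h = z + ψ = 93.89 + 12.13 = 106.02 m.
Total head at PZ-5: h = 112.88 − 7.60 = 105.28 m.
Head difference: h(PZ-2) − h(PZ-5) = 106.02 − 105.28 = 0.74 m.
Hydraulic gradient: i = |Δh| / L = 0.74 / 1353 = 0.000547.
Flow is from higher to lower head: from PZ-2 toward PZ-5, i.e. toward the south-west.

i ≈ 0.000547; groundwater flows toward the south-west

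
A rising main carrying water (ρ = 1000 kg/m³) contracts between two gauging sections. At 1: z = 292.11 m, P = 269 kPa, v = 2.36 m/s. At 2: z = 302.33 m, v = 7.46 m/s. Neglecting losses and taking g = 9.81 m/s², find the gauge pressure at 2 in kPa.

P₂ ≈ 144 kPa

Pressure head at 1: ψ₁ = P₁/(ρg) = 269×1000 / (1000 × 9.81) = 27.42 m.
Velocity heads: v₁²/2g = 2.36²/19.62 = 0.284 m; v₂²/2g = 7.46²/19.62 = 2.836 m.
Total head H = z₁ + ψ₁ + v₁²/2g = 292.11 + 27.42 + 0.284 = 319.81 m.
ψ₂ = H − z₂ − v₂²/2g = 319.81 − 302.33 − 2.836 = 14.64 m.
P₂ = ρgψ₂ = 1000 × 9.81 × 14.64 ≈ 144 kPa.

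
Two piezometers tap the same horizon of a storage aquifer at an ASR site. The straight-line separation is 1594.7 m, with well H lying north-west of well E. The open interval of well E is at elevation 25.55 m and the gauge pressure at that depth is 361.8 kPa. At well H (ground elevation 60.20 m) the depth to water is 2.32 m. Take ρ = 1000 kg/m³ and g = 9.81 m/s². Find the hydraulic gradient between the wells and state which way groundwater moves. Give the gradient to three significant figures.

Pressure head at well E: ψ = P/(ρg) = 361.8×1000 / (1000 × 9.81) = 36.88 m.
Total head at well E: h = z + ψ = 25.55 + 36.88 = 62.43 m.
Total head at well H: h = 60.20 − 2.32 = 57.88 m.
Head difference: h(well E) − h(well H) = 62.43 − 57.88 = 4.55 m.
Hydraulic gradient: i = |Δh| / L = 4.55 / 1594.7 = 0.00285.
Flow is from higher to lower head: from well E toward well H, i.e. toward the north-west.

i ≈ 0.00285; groundwater flows toward the north-west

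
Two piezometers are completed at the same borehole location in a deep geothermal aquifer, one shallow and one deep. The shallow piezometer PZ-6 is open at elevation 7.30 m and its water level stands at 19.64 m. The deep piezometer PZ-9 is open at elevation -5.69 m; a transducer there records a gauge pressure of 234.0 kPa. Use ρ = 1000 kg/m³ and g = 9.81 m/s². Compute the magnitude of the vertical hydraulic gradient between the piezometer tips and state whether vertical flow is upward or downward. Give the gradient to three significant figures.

|i_v| ≈ 0.114; vertical flow is downward

Total head at PZ-6: h = 19.64 m (water level in the standpipe).
Pressure head at PZ-9: ψ = P/(ρg) = 234.0×1000 / (1000 × 9.81) = 23.85 m.
Total head at PZ-9: h = z + ψ = -5.69 + 23.85 = 18.16 m.
Δh = h(PZ-6) − h(PZ-9) = 19.64 − 18.16 = 1.48 m.
Vertical separation Δz = 7.30 − (-5.69) = 12.99 m.
|i_v| = |Δh| / Δz = 1.48 / 12.99 = 0.114.
Head is higher in the shallow piezometer, so vertical flow is downward (recharge condition).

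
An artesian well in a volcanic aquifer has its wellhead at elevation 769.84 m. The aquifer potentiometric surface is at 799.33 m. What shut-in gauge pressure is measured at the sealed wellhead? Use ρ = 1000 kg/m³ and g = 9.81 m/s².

Head above the cap: Δh = 799.33 − 769.84 = 29.49 m.
P = ρgΔh = 1000 × 9.81 × 29.49 = 289297 Pa ≈ 289 kPa.

P ≈ 289 kPa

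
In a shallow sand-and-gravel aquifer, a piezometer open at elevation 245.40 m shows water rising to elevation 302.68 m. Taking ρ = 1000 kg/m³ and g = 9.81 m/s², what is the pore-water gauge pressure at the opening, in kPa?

P ≈ 562 kPa

Pressure head ψ = h − z = 302.68 − 245.40 = 57.28 m.
P = ρgψ = 1000 × 9.81 × 57.28 = 561917 Pa ≈ 562 kPa.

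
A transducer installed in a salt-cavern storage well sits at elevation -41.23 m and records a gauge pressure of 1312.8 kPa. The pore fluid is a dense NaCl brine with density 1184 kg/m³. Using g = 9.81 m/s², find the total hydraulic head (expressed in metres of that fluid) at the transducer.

h ≈ 71.80 m

ψ = P/(ρg) = 1312.8×1000 / (1184 × 9.81) = 113.03 m.
h = z + ψ = -41.23 + 113.03 = 71.80 m.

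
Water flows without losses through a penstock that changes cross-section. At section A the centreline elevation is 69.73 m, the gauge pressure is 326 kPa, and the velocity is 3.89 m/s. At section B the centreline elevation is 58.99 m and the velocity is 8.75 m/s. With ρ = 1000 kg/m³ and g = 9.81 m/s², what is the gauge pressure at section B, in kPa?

Pressure head at A: ψ₁ = P₁/(ρg) = 326×1000 / (1000 × 9.81) = 33.23 m.
Velocity heads: v₁²/2g = 3.89²/19.62 = 0.771 m; v₂²/2g = 8.75²/19.62 = 3.902 m.
Total head H = z₁ + ψ₁ + v₁²/2g = 69.73 + 33.23 + 0.771 = 103.73 m.
ψ₂ = H − z₂ − v₂²/2g = 103.73 − 58.99 − 3.902 = 40.84 m.
P₂ = ρgψ₂ = 1000 × 9.81 × 40.84 ≈ 401 kPa.

P₂ ≈ 401 kPa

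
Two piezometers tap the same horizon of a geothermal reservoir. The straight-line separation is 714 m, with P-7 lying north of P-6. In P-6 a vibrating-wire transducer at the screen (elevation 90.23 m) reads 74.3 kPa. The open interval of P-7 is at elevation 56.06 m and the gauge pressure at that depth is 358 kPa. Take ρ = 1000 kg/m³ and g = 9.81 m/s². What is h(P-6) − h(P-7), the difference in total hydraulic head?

Pressure head at P-6: ψ = P/(ρg) = 74.3×1000 / (1000 × 9.81) = 7.57 m.
Total head at P-6: h = z + ψ = 90.23 + 7.57 = 97.80 m.
Pressure head at P-7: ψ = P/(ρg) = 358×1000 / (1000 × 9.81) = 36.49 m.
Total head at P-7: h = z + ψ = 56.06 + 36.49 = 92.55 m.
Head difference: h(P-6) − h(P-7) = 97.80 − 92.55 = 5.25 m.

Δh ≈ 5.25 m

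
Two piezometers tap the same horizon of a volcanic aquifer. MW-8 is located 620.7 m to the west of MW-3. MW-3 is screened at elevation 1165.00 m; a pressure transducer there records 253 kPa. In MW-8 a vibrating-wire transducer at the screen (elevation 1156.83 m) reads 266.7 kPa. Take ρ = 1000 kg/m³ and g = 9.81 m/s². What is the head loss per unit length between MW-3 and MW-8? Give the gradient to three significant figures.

i ≈ 0.0109 m/m

Pressure head at MW-3: ψ = P/(ρg) = 253×1000 / (1000 × 9.81) = 25.79 m.
Total head at MW-3: h = z + ψ = 1165.00 + 25.79 = 1190.79 m.
Pressure head at MW-8: ψ = P/(ρg) = 266.7×1000 / (1000 × 9.81) = 27.19 m.
Total head at MW-8: h = z + ψ = 1156.83 + 27.19 = 1184.02 m.
Head difference: h(MW-3) − h(MW-8) = 1190.79 − 1184.02 = 6.77 m.
Hydraulic gradient: i = |Δh| / L = 6.77 / 620.7 = 0.0109.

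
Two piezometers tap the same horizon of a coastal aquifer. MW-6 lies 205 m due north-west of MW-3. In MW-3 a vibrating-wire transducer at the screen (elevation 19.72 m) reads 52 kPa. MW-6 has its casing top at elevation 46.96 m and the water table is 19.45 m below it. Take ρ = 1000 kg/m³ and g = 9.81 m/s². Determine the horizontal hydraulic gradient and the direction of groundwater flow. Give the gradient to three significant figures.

i ≈ 0.0121; groundwater flows toward the south-east

Pressure head at MW-3: ψ = P/(ρg) = 52×1000 / (1000 × 9.81) = 5.30 m.
Total head at MW-3: h = z + ψ = 19.72 + 5.30 = 25.02 m.
Total head at MW-6: h = 46.96 − 19.45 = 27.51 m.
Head difference: h(MW-3) − h(MW-6) = 25.02 − 27.51 = -2.49 m.
Hydraulic gradient: i = |Δh| / L = 2.49 / 205 = 0.0121.
Flow is from higher to lower head: from MW-6 toward MW-3, i.e. toward the south-east.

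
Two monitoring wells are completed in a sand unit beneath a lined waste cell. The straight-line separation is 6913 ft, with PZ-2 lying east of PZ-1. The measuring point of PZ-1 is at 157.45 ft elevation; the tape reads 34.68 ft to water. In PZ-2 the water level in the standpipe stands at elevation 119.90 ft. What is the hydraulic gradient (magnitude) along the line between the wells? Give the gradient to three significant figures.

i ≈ 0.000415

Total head at PZ-1: h = 157.45 − 34.68 = 122.77 ft.
Total head at PZ-2: h = 119.90 ft (water level in the piezometer is the total head).
Head difference: h(PZ-1) − h(PZ-2) = 122.77 − 119.90 = 2.87 ft.
Hydraulic gradient: i = |Δh| / L = 2.87 / 6913 = 0.000415.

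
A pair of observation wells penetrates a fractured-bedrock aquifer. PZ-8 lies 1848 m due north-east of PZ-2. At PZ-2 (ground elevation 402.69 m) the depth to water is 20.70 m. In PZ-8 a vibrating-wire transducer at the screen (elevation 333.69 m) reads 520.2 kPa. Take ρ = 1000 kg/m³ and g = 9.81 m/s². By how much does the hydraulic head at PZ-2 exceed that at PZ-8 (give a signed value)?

Total head at PZ-2: h = 402.69 − 20.70 = 381.99 m.
Pressure head at PZ-8: ψ = P/(ρg) = 520.2×1000 / (1000 × 9.81) = 53.03 m.
Total head at PZ-8: h = z + ψ = 333.69 + 53.03 = 386.72 m.
Head difference: h(PZ-2) − h(PZ-8) = 381.99 − 386.72 = -4.73 m.

Δh ≈ -4.73 m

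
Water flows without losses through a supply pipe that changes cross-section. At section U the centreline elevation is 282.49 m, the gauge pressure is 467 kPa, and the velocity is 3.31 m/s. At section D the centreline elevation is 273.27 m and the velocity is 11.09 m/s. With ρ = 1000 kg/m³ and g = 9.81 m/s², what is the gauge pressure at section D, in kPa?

Pressure head at U: ψ₁ = P₁/(ρg) = 467×1000 / (1000 × 9.81) = 47.60 m.
Velocity heads: v₁²/2g = 3.31²/19.62 = 0.558 m; v₂²/2g = 11.09²/19.62 = 6.269 m.
Total head H = z₁ + ψ₁ + v₁²/2g = 282.49 + 47.60 + 0.558 = 330.65 m.
ψ₂ = H − z₂ − v₂²/2g = 330.65 − 273.27 − 6.269 = 51.11 m.
P₂ = ρgψ₂ = 1000 × 9.81 × 51.11 ≈ 501 kPa.

P₂ ≈ 501 kPa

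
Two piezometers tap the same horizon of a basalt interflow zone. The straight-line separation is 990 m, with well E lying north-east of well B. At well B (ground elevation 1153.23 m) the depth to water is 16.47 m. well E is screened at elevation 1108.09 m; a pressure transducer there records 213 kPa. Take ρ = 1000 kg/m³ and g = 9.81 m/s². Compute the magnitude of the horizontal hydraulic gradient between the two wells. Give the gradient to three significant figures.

i ≈ 0.00703

Total head at well B: h = 1153.23 − 16.47 = 1136.76 m.
Pressure head at well E: ψ = P/(ρg) = 213×1000 / (1000 × 9.81) = 21.71 m.
Total head at well E: h = z + ψ = 1108.09 + 21.71 = 1129.80 m.
Head difference: h(well B) − h(well E) = 1136.76 − 1129.80 = 6.96 m.
Hydraulic gradient: i = |Δh| / L = 6.96 / 990 = 0.00703.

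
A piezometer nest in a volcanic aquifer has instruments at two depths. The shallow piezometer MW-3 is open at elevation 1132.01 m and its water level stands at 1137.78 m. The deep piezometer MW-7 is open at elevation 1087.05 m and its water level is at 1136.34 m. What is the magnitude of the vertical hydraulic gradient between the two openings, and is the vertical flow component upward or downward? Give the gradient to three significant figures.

Total head at MW-3: h = 1137.78 m (water level in the standpipe).
Total head at MW-7: h = 1136.34 m.
Δh = h(MW-3) − h(MW-7) = 1137.78 − 1136.34 = 1.44 m.
Vertical separation Δz = 1132.01 − 1087.05 = 44.96 m.
|i_v| = |Δh| / Δz = 1.44 / 44.96 = 0.0320.
Head is higher in the shallow piezometer, so vertical flow is downward (recharge condition).

|i_v| ≈ 0.0320; vertical flow is downward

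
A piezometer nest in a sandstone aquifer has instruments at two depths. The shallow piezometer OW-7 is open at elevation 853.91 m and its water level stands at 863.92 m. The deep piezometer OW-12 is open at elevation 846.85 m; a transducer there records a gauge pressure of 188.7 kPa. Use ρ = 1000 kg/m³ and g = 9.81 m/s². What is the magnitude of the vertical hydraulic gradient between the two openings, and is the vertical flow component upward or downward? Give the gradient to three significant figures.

|i_v| ≈ 0.307; vertical flow is upward

Total head at OW-7: h = 863.92 m (water level in the standpipe).
Pressure head at OW-12: ψ = P/(ρg) = 188.7×1000 / (1000 × 9.81) = 19.24 m.
Total head at OW-12: h = z + ψ = 846.85 + 19.24 = 866.09 m.
Δh = h(OW-7) − h(OW-12) = 863.92 − 866.09 = -2.17 m.
Vertical separation Δz = 853.91 − 846.85 = 7.06 m.
|i_v| = |Δh| / Δz = 2.17 / 7.06 = 0.307.
Head is higher in the deep piezometer, so vertical flow is upward (discharge condition).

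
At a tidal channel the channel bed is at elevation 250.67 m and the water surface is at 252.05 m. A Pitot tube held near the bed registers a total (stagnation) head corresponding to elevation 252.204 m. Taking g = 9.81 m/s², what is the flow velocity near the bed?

Near the bed, under hydrostatic conditions, the piezometric head (z + ψ) equals the free-surface elevation, 252.05 m.
Velocity head = total − piezometric = 252.204 − 252.05 = 0.154 m.
v = √(2g·h_v) = √(2 × 9.81 × 0.154) = 1.74 m/s.

v ≈ 1.74 m/s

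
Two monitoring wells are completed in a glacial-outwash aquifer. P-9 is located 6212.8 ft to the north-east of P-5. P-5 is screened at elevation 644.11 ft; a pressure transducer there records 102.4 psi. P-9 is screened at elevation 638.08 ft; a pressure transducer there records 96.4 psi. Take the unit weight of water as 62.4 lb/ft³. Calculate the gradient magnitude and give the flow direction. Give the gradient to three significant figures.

Pressure head at P-5: ψ = 144·P/γ = 144 × 102.4 / 62.4 = 236.31 ft.
Total head at P-5: h = z + ψ = 644.11 + 236.31 = 880.42 ft.
Pressure head at P-9: ψ = 144·P/γ = 144 × 96.4 / 62.4 = 222.46 ft.
Total head at P-9: h = z + ψ = 638.08 + 222.46 = 860.54 ft.
Head difference: h(P-5) − h(P-9) = 880.42 − 860.54 = 19.88 ft.
Hydraulic gradient: i = |Δh| / L = 19.88 / 6212.8 = 0.00320.
Flow is from higher to lower head: from P-5 toward P-9, i.e. toward the north-east.

i ≈ 0.00320; groundwater flows toward the north-east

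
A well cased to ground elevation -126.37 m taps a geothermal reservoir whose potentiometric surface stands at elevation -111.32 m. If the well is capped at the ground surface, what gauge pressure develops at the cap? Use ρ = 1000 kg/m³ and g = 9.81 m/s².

P ≈ 148 kPa

Head above the cap: Δh = -111.32 − (-126.37) = 15.05 m.
P = ρgΔh = 1000 × 9.81 × 15.05 = 147640 Pa ≈ 148 kPa.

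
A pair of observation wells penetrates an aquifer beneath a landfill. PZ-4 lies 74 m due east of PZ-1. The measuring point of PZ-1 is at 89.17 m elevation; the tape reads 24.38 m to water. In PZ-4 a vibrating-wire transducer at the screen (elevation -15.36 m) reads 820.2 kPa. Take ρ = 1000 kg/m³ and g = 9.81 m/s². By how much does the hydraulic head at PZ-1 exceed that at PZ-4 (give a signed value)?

Total head at PZ-1: h = 89.17 − 24.38 = 64.79 m.
Pressure head at PZ-4: ψ = P/(ρg) = 820.2×1000 / (1000 × 9.81) = 83.61 m.
Total head at PZ-4: h = z + ψ = -15.36 + 83.61 = 68.25 m.
Head difference: h(PZ-1) − h(PZ-4) = 64.79 − 68.25 = -3.46 m.

Δh ≈ -3.46 m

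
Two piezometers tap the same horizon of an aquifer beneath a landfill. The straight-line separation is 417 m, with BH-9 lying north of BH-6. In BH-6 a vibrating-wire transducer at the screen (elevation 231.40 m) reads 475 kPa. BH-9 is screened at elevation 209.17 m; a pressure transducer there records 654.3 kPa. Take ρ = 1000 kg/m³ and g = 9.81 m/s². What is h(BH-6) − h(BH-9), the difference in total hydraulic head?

Δh ≈ 3.95 m

Pressure head at BH-6: ψ = P/(ρg) = 475×1000 / (1000 × 9.81) = 48.42 m.
Total head at BH-6: h = z + ψ = 231.40 + 48.42 = 279.82 m.
Pressure head at BH-9: ψ = P/(ρg) = 654.3×1000 / (1000 × 9.81) = 66.70 m.
Total head at BH-9: h = z + ψ = 209.17 + 66.70 = 275.87 m.
Head difference: h(BH-6) − h(BH-9) = 279.82 − 275.87 = 3.95 m.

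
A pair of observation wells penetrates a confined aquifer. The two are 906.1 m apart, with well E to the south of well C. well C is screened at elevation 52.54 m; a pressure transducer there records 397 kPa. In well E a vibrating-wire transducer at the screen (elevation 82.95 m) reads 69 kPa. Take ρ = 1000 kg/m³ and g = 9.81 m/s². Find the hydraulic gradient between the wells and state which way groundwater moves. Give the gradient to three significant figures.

Pressure head at well C: ψ = P/(ρg) = 397×1000 / (1000 × 9.81) = 40.47 m.
Total head at well C: h = z + ψ = 52.54 + 40.47 = 93.01 m.
Pressure head at well E: ψ = P/(ρg) = 69×1000 / (1000 × 9.81) = 7.03 m.
Total head at well E: h = z + ψ = 82.95 + 7.03 = 89.98 m.
Head difference: h(well C) − h(well E) = 93.01 − 89.98 = 3.03 m.
Hydraulic gradient: i = |Δh| / L = 3.03 / 906.1 = 0.00334.
Flow is from higher to lower head: from well C toward well E, i.e. toward the south.

i ≈ 0.00334; groundwater flows toward the south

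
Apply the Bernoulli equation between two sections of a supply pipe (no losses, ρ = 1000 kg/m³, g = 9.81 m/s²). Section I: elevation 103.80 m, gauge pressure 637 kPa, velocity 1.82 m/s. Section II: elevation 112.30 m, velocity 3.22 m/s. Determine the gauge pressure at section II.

P₂ ≈ 550 kPa

Pressure head at I: ψ₁ = P₁/(ρg) = 637×1000 / (1000 × 9.81) = 64.93 m.
Velocity heads: v₁²/2g = 1.82²/19.62 = 0.169 m; v₂²/2g = 3.22²/19.62 = 0.528 m.
Total head H = z₁ + ψ₁ + v₁²/2g = 103.80 + 64.93 + 0.169 = 168.90 m.
ψ₂ = H − z₂ − v₂²/2g = 168.90 − 112.30 − 0.528 = 56.07 m.
P₂ = ρgψ₂ = 1000 × 9.81 × 56.07 ≈ 550 kPa.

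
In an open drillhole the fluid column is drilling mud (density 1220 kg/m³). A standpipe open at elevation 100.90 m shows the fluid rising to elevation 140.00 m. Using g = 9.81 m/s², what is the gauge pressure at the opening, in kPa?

P ≈ 468 kPa

Pressure head ψ = h − z = 140.00 − 100.90 = 39.10 m.
P = ρgψ = 1220 × 9.81 × 39.10 = 467957 Pa ≈ 468 kPa.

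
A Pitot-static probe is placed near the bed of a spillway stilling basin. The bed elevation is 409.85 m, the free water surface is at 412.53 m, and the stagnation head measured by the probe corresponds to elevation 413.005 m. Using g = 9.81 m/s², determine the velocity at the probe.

Near the bed, under hydrostatic conditions, the piezometric head (z + ψ) equals the free-surface elevation, 412.53 m.
Velocity head = total − piezometric = 413.005 − 412.53 = 0.475 m.
v = √(2g·h_v) = √(2 × 9.81 × 0.475) = 3.05 m/s.

v ≈ 3.05 m/s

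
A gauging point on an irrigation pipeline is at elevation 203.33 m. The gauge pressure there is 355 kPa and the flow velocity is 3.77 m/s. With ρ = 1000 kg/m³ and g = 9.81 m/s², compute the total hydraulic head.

h ≈ 240.24 m

Pressure head ψ = P/(ρg) = 355×1000 / (1000 × 9.81) = 36.19 m.
Velocity head = v²/(2g) = 3.77² / (2 × 9.81) = 0.724 m.
h = z + ψ + v²/(2g) = 203.33 + 36.19 + 0.724 = 240.24 m.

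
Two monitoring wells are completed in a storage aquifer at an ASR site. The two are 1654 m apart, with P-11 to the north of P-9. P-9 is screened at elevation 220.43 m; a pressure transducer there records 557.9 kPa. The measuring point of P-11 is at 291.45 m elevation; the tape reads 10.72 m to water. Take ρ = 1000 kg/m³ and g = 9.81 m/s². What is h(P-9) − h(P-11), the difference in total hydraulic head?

Pressure head at P-9: ψ = P/(ρg) = 557.9×1000 / (1000 × 9.81) = 56.87 m.
Total head at P-9: h = z + ψ = 220.43 + 56.87 = 277.30 m.
Total head at P-11: h = 291.45 − 10.72 = 280.73 m.
Head difference: h(P-9) − h(P-11) = 277.30 − 280.73 = -3.43 m.

Δh ≈ -3.43 m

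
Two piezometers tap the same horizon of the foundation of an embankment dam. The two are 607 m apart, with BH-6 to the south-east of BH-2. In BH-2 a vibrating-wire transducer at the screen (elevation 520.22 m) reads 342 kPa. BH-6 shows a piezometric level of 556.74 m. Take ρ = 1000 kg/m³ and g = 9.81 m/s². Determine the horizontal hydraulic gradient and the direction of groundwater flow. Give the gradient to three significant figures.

Pressure head at BH-2: ψ = P/(ρg) = 342×1000 / (1000 × 9.81) = 34.86 m.
Total head at BH-2: h = z + ψ = 520.22 + 34.86 = 555.08 m.
Total head at BH-6: h = 556.74 m (water level in the piezometer is the total head).
Head difference: h(BH-2) − h(BH-6) = 555.08 − 556.74 = -1.66 m.
Hydraulic gradient: i = |Δh| / L = 1.66 / 607 = 0.00273.
Flow is from higher to lower head: from BH-6 toward BH-2, i.e. toward the north-west.

i ≈ 0.00273; groundwater flows toward the north-west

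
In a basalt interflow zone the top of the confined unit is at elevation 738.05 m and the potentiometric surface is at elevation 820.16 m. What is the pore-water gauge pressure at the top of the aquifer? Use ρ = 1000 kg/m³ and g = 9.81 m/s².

Pressure head at the aquifer top: ψ = h − z = 820.16 − 738.05 = 82.11 m.
P = ρgψ = 1000 × 9.81 × 82.11 = 805499 Pa ≈ 805 kPa.

P ≈ 805 kPa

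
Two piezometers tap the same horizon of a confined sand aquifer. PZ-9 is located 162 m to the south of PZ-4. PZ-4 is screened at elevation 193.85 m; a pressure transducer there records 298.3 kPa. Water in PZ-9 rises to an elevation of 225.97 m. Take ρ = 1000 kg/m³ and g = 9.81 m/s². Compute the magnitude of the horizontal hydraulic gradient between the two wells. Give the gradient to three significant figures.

Pressure head at PZ-4: ψ = P/(ρg) = 298.3×1000 / (1000 × 9.81) = 30.41 m.
Total head at PZ-4: h = z + ψ = 193.85 + 30.41 = 224.26 m.
Total head at PZ-9: h = 225.97 m (water level in the piezometer is the total head).
Head difference: h(PZ-4) − h(PZ-9) = 224.26 − 225.97 = -1.71 m.
Hydraulic gradient: i = |Δh| / L = 1.71 / 162 = 0.0106.

i ≈ 0.0106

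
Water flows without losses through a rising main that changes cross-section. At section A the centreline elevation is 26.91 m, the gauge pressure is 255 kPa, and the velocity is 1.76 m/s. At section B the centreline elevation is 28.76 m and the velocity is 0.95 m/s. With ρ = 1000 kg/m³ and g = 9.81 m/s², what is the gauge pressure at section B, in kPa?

P₂ ≈ 238 kPa

Pressure head at A: ψ₁ = P₁/(ρg) = 255×1000 / (1000 × 9.81) = 25.99 m.
Velocity heads: v₁²/2g = 1.76²/19.62 = 0.158 m; v₂²/2g = 0.95²/19.62 = 0.046 m.
Total head H = z₁ + ψ₁ + v₁²/2g = 26.91 + 25.99 + 0.158 = 53.06 m.
ψ₂ = H − z₂ − v₂²/2g = 53.06 − 28.76 − 0.046 = 24.25 m.
P₂ = ρgψ₂ = 1000 × 9.81 × 24.25 ≈ 238 kPa.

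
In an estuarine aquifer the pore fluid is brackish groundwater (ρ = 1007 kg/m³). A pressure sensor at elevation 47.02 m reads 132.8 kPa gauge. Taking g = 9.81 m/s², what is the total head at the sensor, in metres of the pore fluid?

h ≈ 60.46 m

ψ = P/(ρg) = 132.8×1000 / (1007 × 9.81) = 13.44 m.
h = z + ψ = 47.02 + 13.44 = 60.46 m.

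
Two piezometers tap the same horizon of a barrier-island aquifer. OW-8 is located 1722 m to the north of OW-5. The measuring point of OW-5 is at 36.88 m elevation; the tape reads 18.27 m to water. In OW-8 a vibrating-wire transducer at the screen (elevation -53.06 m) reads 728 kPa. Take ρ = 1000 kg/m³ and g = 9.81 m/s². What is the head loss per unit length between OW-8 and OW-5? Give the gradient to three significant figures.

i ≈ 0.00148 m/m

Total head at OW-5: h = 36.88 − 18.27 = 18.61 m.
Pressure head at OW-8: ψ = P/(ρg) = 728×1000 / (1000 × 9.81) = 74.21 m.
Total head at OW-8: h = z + ψ = -53.06 + 74.21 = 21.15 m.
Head difference: h(OW-5) − h(OW-8) = 18.61 − 21.15 = -2.54 m.
Hydraulic gradient: i = |Δh| / L = 2.54 / 1722 = 0.00148.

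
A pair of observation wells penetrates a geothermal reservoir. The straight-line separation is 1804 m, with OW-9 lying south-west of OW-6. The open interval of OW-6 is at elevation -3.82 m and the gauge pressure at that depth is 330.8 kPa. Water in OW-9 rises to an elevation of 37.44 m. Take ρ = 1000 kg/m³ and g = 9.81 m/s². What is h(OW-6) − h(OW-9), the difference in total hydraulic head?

Δh ≈ -7.54 m

Pressure head at OW-6: ψ = P/(ρg) = 330.8×1000 / (1000 × 9.81) = 33.72 m.
Total head at OW-6: h = z + ψ = -3.82 + 33.72 = 29.90 m.
Total head at OW-9: h = 37.44 m (water level in the piezometer is the total head).
Head difference: h(OW-6) − h(OW-9) = 29.90 − 37.44 = -7.54 m.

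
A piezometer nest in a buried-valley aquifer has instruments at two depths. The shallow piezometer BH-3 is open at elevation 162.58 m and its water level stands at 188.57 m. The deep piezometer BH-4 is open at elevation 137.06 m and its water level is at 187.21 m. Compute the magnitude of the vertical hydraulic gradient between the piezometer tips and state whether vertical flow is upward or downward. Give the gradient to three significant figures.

|i_v| ≈ 0.0533; vertical flow is downward

Total head at BH-3: h = 188.57 m (water level in the standpipe).
Total head at BH-4: h = 187.21 m.
Δh = h(BH-3) − h(BH-4) = 188.57 − 187.21 = 1.36 m.
Vertical separation Δz = 162.58 − 137.06 = 25.52 m.
|i_v| = |Δh| / Δz = 1.36 / 25.52 = 0.0533.
Head is higher in the shallow piezometer, so vertical flow is downward (recharge condition).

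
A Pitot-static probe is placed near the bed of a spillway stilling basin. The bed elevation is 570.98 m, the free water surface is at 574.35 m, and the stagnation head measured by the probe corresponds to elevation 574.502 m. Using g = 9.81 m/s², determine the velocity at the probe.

v ≈ 1.73 m/s

Near the bed, under hydrostatic conditions, the piezometric head (z + ψ) equals the free-surface elevation, 574.35 m.
Velocity head = total − piezometric = 574.502 − 574.35 = 0.152 m.
v = √(2g·h_v) = √(2 × 9.81 × 0.152) = 1.73 m/s.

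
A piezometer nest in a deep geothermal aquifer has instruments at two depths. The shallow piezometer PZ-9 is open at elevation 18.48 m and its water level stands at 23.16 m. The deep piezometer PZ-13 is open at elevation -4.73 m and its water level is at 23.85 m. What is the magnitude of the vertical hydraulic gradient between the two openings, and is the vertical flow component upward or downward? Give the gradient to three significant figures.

Total head at PZ-9: h = 23.16 m (water level in the standpipe).
Total head at PZ-13: h = 23.85 m.
Δh = h(PZ-9) − h(PZ-13) = 23.16 − 23.85 = -0.69 m.
Vertical separation Δz = 18.48 − (-4.73) = 23.21 m.
|i_v| = |Δh| / Δz = 0.69 / 23.21 = 0.0297.
Head is higher in the deep piezometer, so vertical flow is upward (discharge condition).

|i_v| ≈ 0.0297; vertical flow is upward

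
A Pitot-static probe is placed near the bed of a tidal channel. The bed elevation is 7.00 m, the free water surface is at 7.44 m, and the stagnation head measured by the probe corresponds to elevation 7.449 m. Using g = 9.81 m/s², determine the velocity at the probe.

v ≈ 0.420 m/s

Near the bed, under hydrostatic conditions, the piezometric head (z + ψ) equals the free-surface elevation, 7.44 m.
Velocity head = total − piezometric = 7.449 − 7.44 = 0.009 m.
v = √(2g·h_v) = √(2 × 9.81 × 0.009) = 0.420 m/s.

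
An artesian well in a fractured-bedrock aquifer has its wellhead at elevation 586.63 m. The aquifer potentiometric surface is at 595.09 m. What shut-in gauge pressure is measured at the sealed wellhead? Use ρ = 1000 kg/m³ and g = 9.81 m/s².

Head above the cap: Δh = 595.09 − 586.63 = 8.46 m.
P = ρgΔh = 1000 × 9.81 × 8.46 = 82993 Pa ≈ 83.0 kPa.

P ≈ 83.0 kPa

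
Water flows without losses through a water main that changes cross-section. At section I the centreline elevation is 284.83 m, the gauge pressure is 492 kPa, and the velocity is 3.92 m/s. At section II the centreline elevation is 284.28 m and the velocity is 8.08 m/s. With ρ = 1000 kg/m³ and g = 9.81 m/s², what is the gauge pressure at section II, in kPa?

P₂ ≈ 472 kPa

Pressure head at I: ψ₁ = P₁/(ρg) = 492×1000 / (1000 × 9.81) = 50.15 m.
Velocity heads: v₁²/2g = 3.92²/19.62 = 0.783 m; v₂²/2g = 8.08²/19.62 = 3.328 m.
Total head H = z₁ + ψ₁ + v₁²/2g = 284.83 + 50.15 + 0.783 = 335.76 m.
ψ₂ = H − z₂ − v₂²/2g = 335.76 − 284.28 − 3.328 = 48.15 m.
P₂ = ρgψ₂ = 1000 × 9.81 × 48.15 ≈ 472 kPa.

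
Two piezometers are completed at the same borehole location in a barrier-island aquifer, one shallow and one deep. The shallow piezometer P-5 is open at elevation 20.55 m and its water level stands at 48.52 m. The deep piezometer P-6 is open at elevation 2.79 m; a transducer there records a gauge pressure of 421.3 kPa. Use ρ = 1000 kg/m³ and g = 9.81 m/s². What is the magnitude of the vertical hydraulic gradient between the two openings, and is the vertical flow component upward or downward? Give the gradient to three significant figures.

|i_v| ≈ 0.157; vertical flow is downward

Total head at P-5: h = 48.52 m (water level in the standpipe).
Pressure head at P-6: ψ = P/(ρg) = 421.3×1000 / (1000 × 9.81) = 42.95 m.
Total head at P-6: h = z + ψ = 2.79 + 42.95 = 45.74 m.
Δh = h(P-5) − h(P-6) = 48.52 − 45.74 = 2.78 m.
Vertical separation Δz = 20.55 − 2.79 = 17.76 m.
|i_v| = |Δh| / Δz = 2.78 / 17.76 = 0.157.
Head is higher in the shallow piezometer, so vertical flow is downward (recharge condition).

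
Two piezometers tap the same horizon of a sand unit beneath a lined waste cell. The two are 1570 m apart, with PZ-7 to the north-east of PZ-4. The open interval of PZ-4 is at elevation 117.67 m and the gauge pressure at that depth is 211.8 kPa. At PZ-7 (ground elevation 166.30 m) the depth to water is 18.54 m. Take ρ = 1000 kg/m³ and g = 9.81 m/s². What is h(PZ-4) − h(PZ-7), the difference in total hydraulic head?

Pressure head at PZ-4: ψ = P/(ρg) = 211.8×1000 / (1000 × 9.81) = 21.59 m.
Total head at PZ-4: h = z + ψ = 117.67 + 21.59 = 139.26 m.
Total head at PZ-7: h = 166.30 − 18.54 = 147.76 m.
Head difference: h(PZ-4) − h(PZ-7) = 139.26 − 147.76 = -8.50 m.

Δh ≈ -8.50 m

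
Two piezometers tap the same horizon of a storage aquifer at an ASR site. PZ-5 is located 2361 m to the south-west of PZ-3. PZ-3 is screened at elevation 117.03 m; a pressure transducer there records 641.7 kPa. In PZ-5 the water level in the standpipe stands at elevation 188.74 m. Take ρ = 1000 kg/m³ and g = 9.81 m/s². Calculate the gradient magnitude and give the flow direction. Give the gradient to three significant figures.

i ≈ 0.00267; groundwater flows toward the north-east

Pressure head at PZ-3: ψ = P/(ρg) = 641.7×1000 / (1000 × 9.81) = 65.41 m.
Total head at PZ-3: h = z + ψ = 117.03 + 65.41 = 182.44 m.
Total head at PZ-5: h = 188.74 m (water level in the piezometer is the total head).
Head difference: h(PZ-3) − h(PZ-5) = 182.44 − 188.74 = -6.30 m.
Hydraulic gradient: i = |Δh| / L = 6.30 / 2361 = 0.00267.
Flow is from higher to lower head: from PZ-5 toward PZ-3, i.e. toward the north-east.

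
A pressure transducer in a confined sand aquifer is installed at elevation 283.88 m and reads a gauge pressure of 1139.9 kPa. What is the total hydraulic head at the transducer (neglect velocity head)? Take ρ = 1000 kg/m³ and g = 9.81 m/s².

ψ = P/(ρg) = 1139.9×1000 / (1000 × 9.81) = 116.20 m.
h = z + ψ = 283.88 + 116.20 = 400.08 m.

h ≈ 400.08 m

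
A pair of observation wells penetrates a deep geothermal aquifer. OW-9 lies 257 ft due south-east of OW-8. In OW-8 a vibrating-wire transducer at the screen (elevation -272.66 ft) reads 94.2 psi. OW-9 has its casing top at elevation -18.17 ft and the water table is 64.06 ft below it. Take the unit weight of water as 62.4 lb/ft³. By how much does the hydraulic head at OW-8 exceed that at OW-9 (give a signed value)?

Pressure head at OW-8: ψ = 144·P/γ = 144 × 94.2 / 62.4 = 217.38 ft.
Total head at OW-8: h = z + ψ = -272.66 + 217.38 = -55.28 ft.
Total head at OW-9: h = -18.17 − 64.06 = -82.23 ft.
Head difference: h(OW-8) − h(OW-9) = -55.28 − (-82.23) = 26.95 ft.

Δh ≈ 26.95 ft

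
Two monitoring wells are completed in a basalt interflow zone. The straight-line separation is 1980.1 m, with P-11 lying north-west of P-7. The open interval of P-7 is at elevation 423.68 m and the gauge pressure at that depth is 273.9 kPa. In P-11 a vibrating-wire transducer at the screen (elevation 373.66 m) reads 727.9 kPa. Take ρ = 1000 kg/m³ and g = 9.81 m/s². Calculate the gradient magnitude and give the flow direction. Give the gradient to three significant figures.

i ≈ 0.00189; groundwater flows toward the north-west

Pressure head at P-7: ψ = P/(ρg) = 273.9×1000 / (1000 × 9.81) = 27.92 m.
Total head at P-7: h = z + ψ = 423.68 + 27.92 = 451.60 m.
Pressure head at P-11: ψ = P/(ρg) = 727.9×1000 / (1000 × 9.81) = 74.20 m.
Total head at P-11: h = z + ψ = 373.66 + 74.20 = 447.86 m.
Head difference: h(P-7) − h(P-11) = 451.60 − 447.86 = 3.74 m.
Hydraulic gradient: i = |Δh| / L = 3.74 / 1980.1 = 0.00189.
Flow is from higher to lower head: from P-7 toward P-11, i.e. toward the north-west.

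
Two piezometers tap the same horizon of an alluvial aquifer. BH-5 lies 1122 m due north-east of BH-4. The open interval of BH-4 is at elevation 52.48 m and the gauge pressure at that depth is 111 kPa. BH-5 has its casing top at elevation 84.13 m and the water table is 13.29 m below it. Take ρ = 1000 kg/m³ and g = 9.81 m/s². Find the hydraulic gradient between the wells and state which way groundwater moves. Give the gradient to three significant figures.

i ≈ 0.00628; groundwater flows toward the south-west

Pressure head at BH-4: ψ = P/(ρg) = 111×1000 / (1000 × 9.81) = 11.31 m.
Total head at BH-4: h = z + ψ = 52.48 + 11.31 = 63.79 m.
Total head at BH-5: h = 84.13 − 13.29 = 70.84 m.
Head difference: h(BH-4) − h(BH-5) = 63.79 − 70.84 = -7.05 m.
Hydraulic gradient: i = |Δh| / L = 7.05 / 1122 = 0.00628.
Flow is from higher to lower head: from BH-5 toward BH-4, i.e. toward the south-west.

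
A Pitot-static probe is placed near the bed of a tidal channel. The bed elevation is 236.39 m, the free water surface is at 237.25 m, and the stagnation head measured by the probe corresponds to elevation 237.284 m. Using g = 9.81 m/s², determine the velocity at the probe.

Near the bed, under hydrostatic conditions, the piezometric head (z + ψ) equals the free-surface elevation, 237.25 m.
Velocity head = total − piezometric = 237.284 − 237.25 = 0.034 m.
v = √(2g·h_v) = √(2 × 9.81 × 0.034) = 0.817 m/s.

v ≈ 0.817 m/s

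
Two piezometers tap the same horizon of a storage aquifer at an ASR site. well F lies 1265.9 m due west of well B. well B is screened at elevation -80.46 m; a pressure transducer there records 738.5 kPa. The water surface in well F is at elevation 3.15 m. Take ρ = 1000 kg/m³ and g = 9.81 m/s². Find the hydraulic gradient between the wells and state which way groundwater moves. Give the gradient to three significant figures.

i ≈ 0.00658; groundwater flows toward the east

Pressure head at well B: ψ = P/(ρg) = 738.5×1000 / (1000 × 9.81) = 75.28 m.
Total head at well B: h = z + ψ = -80.46 + 75.28 = -5.18 m.
Total head at well F: h = 3.15 m (water level in the piezometer is the total head).
Head difference: h(well B) − h(well F) = -5.18 − 3.15 = -8.33 m.
Hydraulic gradient: i = |Δh| / L = 8.33 / 1265.9 = 0.00658.
Flow is from higher to lower head: from well F toward well B, i.e. toward the east.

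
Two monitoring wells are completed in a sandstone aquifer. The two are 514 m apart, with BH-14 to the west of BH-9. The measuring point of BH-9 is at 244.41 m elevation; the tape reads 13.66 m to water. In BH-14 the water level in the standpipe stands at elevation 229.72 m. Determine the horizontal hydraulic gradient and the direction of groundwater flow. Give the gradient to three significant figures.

Total head at BH-9: h = 244.41 − 13.66 = 230.75 m.
Total head at BH-14: h = 229.72 m (water level in the piezometer is the total head).
Head difference: h(BH-9) − h(BH-14) = 230.75 − 229.72 = 1.03 m.
Hydraulic gradient: i = |Δh| / L = 1.03 / 514 = 0.00200.
Flow is from higher to lower head: from BH-9 toward BH-14, i.e. toward the west.

i ≈ 0.00200; groundwater flows toward the west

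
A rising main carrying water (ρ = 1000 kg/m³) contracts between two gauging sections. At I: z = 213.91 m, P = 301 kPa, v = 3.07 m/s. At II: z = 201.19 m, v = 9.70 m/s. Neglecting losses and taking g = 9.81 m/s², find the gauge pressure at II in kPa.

Pressure head at I: ψ₁ = P₁/(ρg) = 301×1000 / (1000 × 9.81) = 30.68 m.
Velocity heads: v₁²/2g = 3.07²/19.62 = 0.480 m; v₂²/2g = 9.70²/19.62 = 4.796 m.
Total head H = z₁ + ψ₁ + v₁²/2g = 213.91 + 30.68 + 0.480 = 245.07 m.
ψ₂ = H − z₂ − v₂²/2g = 245.07 − 201.19 − 4.796 = 39.08 m.
P₂ = ρgψ₂ = 1000 × 9.81 × 39.08 ≈ 383 kPa.

P₂ ≈ 383 kPa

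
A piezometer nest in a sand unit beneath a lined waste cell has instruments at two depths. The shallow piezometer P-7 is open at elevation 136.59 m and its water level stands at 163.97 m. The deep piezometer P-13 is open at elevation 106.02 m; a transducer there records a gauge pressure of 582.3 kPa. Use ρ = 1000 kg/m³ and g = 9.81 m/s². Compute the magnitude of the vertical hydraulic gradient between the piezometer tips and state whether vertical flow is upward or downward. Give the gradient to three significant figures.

Total head at P-7: h = 163.97 m (water level in the standpipe).
Pressure head at P-13: ψ = P/(ρg) = 582.3×1000 / (1000 × 9.81) = 59.36 m.
Total head at P-13: h = z + ψ = 106.02 + 59.36 = 165.38 m.
Δh = h(P-7) − h(P-13) = 163.97 − 165.38 = -1.41 m.
Vertical separation Δz = 136.59 − 106.02 = 30.57 m.
|i_v| = |Δh| / Δz = 1.41 / 30.57 = 0.0461.
Head is higher in the deep piezometer, so vertical flow is upward (discharge condition).

|i_v| ≈ 0.0461; vertical flow is upward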